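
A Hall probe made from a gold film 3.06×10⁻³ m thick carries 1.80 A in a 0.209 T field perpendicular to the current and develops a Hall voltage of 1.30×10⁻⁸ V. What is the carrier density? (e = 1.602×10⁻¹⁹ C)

From V_H = IB/(n e t), n = IB/(V_H e t).
n = (1.80)(0.209)/((1.30×10⁻⁸)(1.602×10⁻¹⁹)(3.06×10⁻³)) ≈ 5.90×10²⁸ m⁻³.

n ≈ 5.90×10²⁸ m⁻³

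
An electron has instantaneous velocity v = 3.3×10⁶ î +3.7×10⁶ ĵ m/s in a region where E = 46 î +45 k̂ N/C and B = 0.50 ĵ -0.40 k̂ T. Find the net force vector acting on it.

F ≈ (2.37×10⁻¹³, -2.11×10⁻¹³, -2.64×10⁻¹³) N

v×B = (-1.48×10⁶, 1.32×10⁶, 1.65×10⁶) N/C.
E + v×B = (-1.48×10⁶, 1.32×10⁶, 1.65×10⁶) N/C.
F = q(E + v×B) = (−1.602×10⁻¹⁹ C)·(-1.48×10⁶, 1.32×10⁶, 1.65×10⁶) = (2.37×10⁻¹³, -2.11×10⁻¹³, -2.64×10⁻¹³) N.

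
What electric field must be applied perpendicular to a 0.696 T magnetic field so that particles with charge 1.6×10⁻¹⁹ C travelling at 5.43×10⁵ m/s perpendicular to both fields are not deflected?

For straight-line motion qE = qvB, so E = vB.
E = 5.43×10⁵ × 0.696 = 3.78×10⁵ V/m.

E = 3.78×10⁵ V/m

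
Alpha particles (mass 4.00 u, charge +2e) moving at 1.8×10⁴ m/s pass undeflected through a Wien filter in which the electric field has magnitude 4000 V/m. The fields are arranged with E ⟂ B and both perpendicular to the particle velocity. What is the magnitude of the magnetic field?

B = 0.22 T

Balance of forces in the selector: qE = qvB ⇒ B = E/v.
B = 4000/1.8×10⁴ = 0.22 T.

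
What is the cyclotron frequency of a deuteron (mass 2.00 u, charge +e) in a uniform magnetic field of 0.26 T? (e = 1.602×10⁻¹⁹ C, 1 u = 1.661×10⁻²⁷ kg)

f ≈ 2.0×10⁶ Hz

f = |q|B/(2πm).
f = (1.602×10⁻¹⁹)(0.26)/(2π·3.322×10⁻²⁷) ≈ 2.0×10⁶ Hz.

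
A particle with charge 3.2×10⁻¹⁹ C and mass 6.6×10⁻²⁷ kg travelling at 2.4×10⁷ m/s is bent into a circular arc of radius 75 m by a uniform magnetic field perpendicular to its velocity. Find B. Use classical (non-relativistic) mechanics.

From |q|vB = mv²/r, B = mv/(|q|r).
B = (6.6×10⁻²⁷)(2.4×10⁷)/((3.2×10⁻¹⁹)(75)) ≈ 6.6×10⁻³ T.

B ≈ 6.6×10⁻³ T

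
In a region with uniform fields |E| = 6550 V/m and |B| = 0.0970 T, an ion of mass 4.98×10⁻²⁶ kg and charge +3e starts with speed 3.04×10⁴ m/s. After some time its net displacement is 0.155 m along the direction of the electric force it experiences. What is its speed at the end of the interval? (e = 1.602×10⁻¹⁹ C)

B does no work; ΔKE = |q|E d.
½mv_f² = ½mv₀² + |q|Ed = ½(4.98×10⁻²⁶)(3.04×10⁴)² + (4.806×10⁻¹⁹)(6550)(0.155) ≈ 2.301×10⁻¹⁷ J + 4.879×10⁻¹⁶ J ≈ 5.109×10⁻¹⁶ J.
v_f = √(2·5.109×10⁻¹⁶/4.98×10⁻²⁶) ≈ 1.43×10⁵ m/s.

v_f ≈ 1.43×10⁵ m/s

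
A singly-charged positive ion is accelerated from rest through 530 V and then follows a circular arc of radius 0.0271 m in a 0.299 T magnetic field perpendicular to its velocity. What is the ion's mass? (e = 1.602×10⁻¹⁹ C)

Combine |q|V = ½mv² and r = mv/(|q|B): eliminate v to get m = qB²r²/(2V).
m = (1.602×10⁻¹⁹)(0.299)²(0.0271)²/(2·530) ≈ 9.92×10⁻²⁷ kg.

m ≈ 9.92×10⁻²⁷ kg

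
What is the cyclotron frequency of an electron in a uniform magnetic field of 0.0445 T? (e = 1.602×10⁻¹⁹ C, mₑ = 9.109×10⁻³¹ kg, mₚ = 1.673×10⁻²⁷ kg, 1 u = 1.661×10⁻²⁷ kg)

f ≈ 1.25×10⁹ Hz

f = |q|B/(2πm).
f = (1.602×10⁻¹⁹)(0.0445)/(2π·9.109×10⁻³¹) ≈ 1.25×10⁹ Hz.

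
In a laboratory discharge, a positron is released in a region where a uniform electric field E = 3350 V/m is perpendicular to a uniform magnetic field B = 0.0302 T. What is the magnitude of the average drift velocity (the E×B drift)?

The E×B drift speed is v_d = E/B.
v_d = 3350/0.0302 = 1.11×10⁵ m/s.

v_d ≈ 1.11×10⁵ m/s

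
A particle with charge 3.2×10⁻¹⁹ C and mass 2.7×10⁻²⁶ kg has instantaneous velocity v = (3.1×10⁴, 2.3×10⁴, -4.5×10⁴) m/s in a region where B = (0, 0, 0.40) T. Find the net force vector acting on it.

F ≈ (2.94×10⁻¹⁵, -3.97×10⁻¹⁵, 0) N

v×B = (9200, -1.24×10⁴, 0) N/C.
F = q v×B = (3.2×10⁻¹⁹ C)·(9200, -1.24×10⁴, 0) = (2.94×10⁻¹⁵, -3.97×10⁻¹⁵, 0) N.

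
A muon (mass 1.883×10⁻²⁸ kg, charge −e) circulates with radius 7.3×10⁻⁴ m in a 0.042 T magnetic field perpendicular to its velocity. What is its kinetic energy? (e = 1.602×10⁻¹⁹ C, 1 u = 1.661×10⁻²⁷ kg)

KE ≈ 6.4×10⁻²⁰ J

v = |q|Br/m, then KE = ½mv² = (qBr)²/(2m).
v = (1.602×10⁻¹⁹)(0.042)(7.3×10⁻⁴)/1.883×10⁻²⁸ ≈ 2.608×10⁴ m/s.
KE = ½(1.883×10⁻²⁸)(2.608×10⁴)² ≈ 6.4×10⁻²⁰ J.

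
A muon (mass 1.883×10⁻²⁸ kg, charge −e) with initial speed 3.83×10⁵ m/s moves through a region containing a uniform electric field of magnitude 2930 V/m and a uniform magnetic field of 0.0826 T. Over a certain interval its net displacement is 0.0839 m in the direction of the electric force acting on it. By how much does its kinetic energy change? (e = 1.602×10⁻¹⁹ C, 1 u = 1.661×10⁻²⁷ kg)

ΔKE ≈ 3.94×10⁻¹⁷ J

The magnetic force is always ⟂ v and does no work; only the electric force changes KE.
ΔKE = F_E · d = |q|E d = (1.602×10⁻¹⁹)(2930)(0.0839) ≈ 3.94×10⁻¹⁷ J.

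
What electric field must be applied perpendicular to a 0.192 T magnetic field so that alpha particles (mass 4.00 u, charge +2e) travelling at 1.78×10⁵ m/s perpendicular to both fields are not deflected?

For straight-line motion qE = qvB, so E = vB.
E = 1.78×10⁵ × 0.192 = 3.42×10⁴ V/m.

E = 3.42×10⁴ V/m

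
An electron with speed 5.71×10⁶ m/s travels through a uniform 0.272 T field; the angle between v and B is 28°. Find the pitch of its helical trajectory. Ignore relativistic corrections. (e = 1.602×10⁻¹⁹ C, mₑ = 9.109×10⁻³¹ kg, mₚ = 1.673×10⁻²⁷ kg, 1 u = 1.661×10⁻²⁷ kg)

p ≈ 6.62×10⁻⁴ m

v∥ = v cosθ = 5.71×10⁶·cos28° ≈ 5.042×10⁶ m/s.
T = 2πm/(|q|B) = 2π(9.109×10⁻³¹)/((1.602×10⁻¹⁹)(0.272)) ≈ 1.313×10⁻¹⁰ s.
pitch = v∥ T = (5.042×10⁶)(1.313×10⁻¹⁰) ≈ 6.62×10⁻⁴ m.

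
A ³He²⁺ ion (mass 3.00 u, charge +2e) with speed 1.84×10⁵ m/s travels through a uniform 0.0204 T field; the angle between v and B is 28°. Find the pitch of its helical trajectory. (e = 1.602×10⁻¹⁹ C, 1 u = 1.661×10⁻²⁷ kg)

p ≈ 0.778 m

v∥ = v cosθ = 1.84×10⁵·cos28° ≈ 1.625×10⁵ m/s.
T = 2πm/(|q|B) = 2π(4.983×10⁻²⁷)/((3.204×10⁻¹⁹)(0.0204)) ≈ 4.790×10⁻⁶ s.
pitch = v∥ T = (1.625×10⁵)(4.790×10⁻⁶) ≈ 0.778 m.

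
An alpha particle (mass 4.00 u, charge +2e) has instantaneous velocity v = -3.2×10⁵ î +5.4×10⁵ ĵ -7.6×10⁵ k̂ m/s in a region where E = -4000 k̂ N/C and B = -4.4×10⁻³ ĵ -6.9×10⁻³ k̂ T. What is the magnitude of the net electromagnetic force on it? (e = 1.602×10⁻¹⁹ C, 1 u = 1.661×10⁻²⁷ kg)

v×B = (-7070, -2210, 1410) N/C.
E + v×B = (-7070, -2210, -2590) N/C.
F = q(E + v×B) = (3.204×10⁻¹⁹ C)·(-7070, -2210, -2590) = (-2.27×10⁻¹⁵, -7.07×10⁻¹⁶, -8.30×10⁻¹⁶) N.
|F| = 2.51×10⁻¹⁵ N.

|F| ≈ 2.51×10⁻¹⁵ N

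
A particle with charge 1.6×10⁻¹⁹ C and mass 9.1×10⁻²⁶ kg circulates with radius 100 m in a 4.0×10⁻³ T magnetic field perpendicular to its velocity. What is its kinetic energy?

v = |q|Br/m, then KE = ½mv² = (qBr)²/(2m).
v = (1.6×10⁻¹⁹)(4.0×10⁻³)(100)/9.1×10⁻²⁶ ≈ 7.033×10⁵ m/s.
KE = ½(9.1×10⁻²⁶)(7.033×10⁵)² ≈ 2.3×10⁻¹⁴ J = 1.4×10⁵ eV.

KE ≈ 1.4×10⁵ eV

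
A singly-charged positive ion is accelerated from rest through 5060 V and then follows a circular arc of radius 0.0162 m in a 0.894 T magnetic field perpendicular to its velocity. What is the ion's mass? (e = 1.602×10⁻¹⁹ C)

Combine |q|V = ½mv² and r = mv/(|q|B): eliminate v to get m = qB²r²/(2V).
m = (1.602×10⁻¹⁹)(0.894)²(0.0162)²/(2·5060) ≈ 3.32×10⁻²⁷ kg.

m ≈ 3.32×10⁻²⁷ kg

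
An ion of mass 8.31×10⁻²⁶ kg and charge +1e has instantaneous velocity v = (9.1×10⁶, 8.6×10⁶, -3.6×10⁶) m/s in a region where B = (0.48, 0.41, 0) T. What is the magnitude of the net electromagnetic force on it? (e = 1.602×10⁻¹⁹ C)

v×B = (1.48×10⁶, -1.73×10⁶, -3.97×10⁵) N/C.
F = q v×B = (1.602×10⁻¹⁹ C)·(1.48×10⁶, -1.73×10⁶, -3.97×10⁵) = (2.36×10⁻¹³, -2.77×10⁻¹³, -6.36×10⁻¹⁴) N.
|F| = 3.70×10⁻¹³ N.

|F| ≈ 3.70×10⁻¹³ N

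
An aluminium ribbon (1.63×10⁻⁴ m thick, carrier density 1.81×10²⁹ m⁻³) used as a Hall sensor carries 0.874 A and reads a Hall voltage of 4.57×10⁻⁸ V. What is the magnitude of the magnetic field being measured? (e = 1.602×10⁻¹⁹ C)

B ≈ 0.247 T

From V_H = IB/(n e t), B = V_H n e t / I.
B = (4.57×10⁻⁸)(1.81×10²⁹)(1.602×10⁻¹⁹)(1.63×10⁻⁴)/0.874 ≈ 0.247 T.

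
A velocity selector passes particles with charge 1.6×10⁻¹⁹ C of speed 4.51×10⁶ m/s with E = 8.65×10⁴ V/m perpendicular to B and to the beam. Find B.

Balance of forces in the selector: qE = qvB ⇒ B = E/v.
B = 8.65×10⁴/4.51×10⁶ = 0.0192 T.

B = 0.0192 T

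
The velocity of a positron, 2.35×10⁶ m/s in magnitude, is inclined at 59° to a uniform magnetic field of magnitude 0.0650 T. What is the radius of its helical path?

r ≈ 1.76×10⁻⁴ m

v⊥ = v sinθ = 2.35×10⁶·sin59° ≈ 2.014×10⁶ m/s.
r = m v⊥/(|q|B) = (9.109×10⁻³¹)(2.014×10⁶)/((1.602×10⁻¹⁹)(0.0650)) ≈ 1.76×10⁻⁴ m.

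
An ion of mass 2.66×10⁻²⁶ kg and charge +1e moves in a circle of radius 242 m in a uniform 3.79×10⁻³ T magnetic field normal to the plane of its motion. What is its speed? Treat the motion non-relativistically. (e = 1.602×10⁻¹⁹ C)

v ≈ 5.52×10⁶ m/s

From |q|vB = mv²/r, v = |q|Br/m.
v = (1.602×10⁻¹⁹)(3.79×10⁻³)(242)/2.66×10⁻²⁶ ≈ 5.52×10⁶ m/s.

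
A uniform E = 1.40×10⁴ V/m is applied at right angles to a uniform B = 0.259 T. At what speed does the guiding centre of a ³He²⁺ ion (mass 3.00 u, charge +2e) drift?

v_d ≈ 5.41×10⁴ m/s

The steady drift has the magnetic force balancing the electric force, so v_d = E/B.
v_d = 1.40×10⁴/0.259 = 5.41×10⁴ m/s.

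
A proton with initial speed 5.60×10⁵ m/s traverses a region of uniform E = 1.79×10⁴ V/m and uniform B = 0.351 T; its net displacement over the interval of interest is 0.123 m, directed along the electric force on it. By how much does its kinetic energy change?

The magnetic force is always ⟂ v and does no work; only the electric force changes KE.
ΔKE = F_E · d = |q|E d = (1.602×10⁻¹⁹)(1.79×10⁴)(0.123) ≈ 3.53×10⁻¹⁶ J.

ΔKE ≈ 3.53×10⁻¹⁶ J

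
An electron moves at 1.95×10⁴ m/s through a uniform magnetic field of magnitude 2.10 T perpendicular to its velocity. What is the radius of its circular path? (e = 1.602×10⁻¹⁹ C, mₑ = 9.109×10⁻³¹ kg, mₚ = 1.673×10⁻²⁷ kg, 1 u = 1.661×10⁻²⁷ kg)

r ≈ 5.28×10⁻⁸ m

The magnetic force provides the centripetal force: |q|vB = mv²/r.
r = mv/(|q|B) = (9.109×10⁻³¹)(1.95×10⁴)/((1.602×10⁻¹⁹)(2.10)) ≈ 5.28×10⁻⁸ m.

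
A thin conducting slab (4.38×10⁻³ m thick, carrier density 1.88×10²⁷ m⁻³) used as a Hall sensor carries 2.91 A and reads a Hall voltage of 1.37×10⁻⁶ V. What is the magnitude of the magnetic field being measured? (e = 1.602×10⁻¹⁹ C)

B ≈ 0.621 T

From V_H = IB/(n e t), B = V_H n e t / I.
B = (1.37×10⁻⁶)(1.88×10²⁷)(1.602×10⁻¹⁹)(4.38×10⁻³)/2.91 ≈ 0.621 T.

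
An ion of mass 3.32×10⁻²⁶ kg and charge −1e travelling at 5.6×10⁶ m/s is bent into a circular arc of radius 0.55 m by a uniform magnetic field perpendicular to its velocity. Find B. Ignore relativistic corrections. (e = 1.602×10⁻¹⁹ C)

B ≈ 2.1 T

From |q|vB = mv²/r, B = mv/(|q|r).
B = (3.32×10⁻²⁶)(5.6×10⁶)/((1.602×10⁻¹⁹)(0.55)) ≈ 2.1 T.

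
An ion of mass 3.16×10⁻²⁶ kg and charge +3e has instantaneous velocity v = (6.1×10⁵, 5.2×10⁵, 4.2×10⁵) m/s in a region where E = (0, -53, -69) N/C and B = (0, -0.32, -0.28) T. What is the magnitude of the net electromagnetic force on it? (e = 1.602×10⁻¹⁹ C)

|F| ≈ 1.25×10⁻¹³ N

v×B = (-1.12×10⁴, 1.71×10⁵, -1.95×10⁵) N/C.
E + v×B = (-1.12×10⁴, 1.71×10⁵, -1.95×10⁵) N/C.
F = q(E + v×B) = (4.806×10⁻¹⁹ C)·(-1.12×10⁴, 1.71×10⁵, -1.95×10⁵) = (-5.38×10⁻¹⁵, 8.21×10⁻¹⁴, -9.38×10⁻¹⁴) N.
|F| = 1.25×10⁻¹³ N.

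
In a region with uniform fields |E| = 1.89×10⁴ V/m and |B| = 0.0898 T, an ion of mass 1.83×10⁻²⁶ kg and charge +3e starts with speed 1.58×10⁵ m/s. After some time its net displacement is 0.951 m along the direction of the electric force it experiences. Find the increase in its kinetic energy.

The magnetic force is always ⟂ v and does no work; only the electric force changes KE.
ΔKE = F_E · d = |q|E d = (4.806×10⁻¹⁹)(1.89×10⁴)(0.951) ≈ 8.64×10⁻¹⁵ J.

ΔKE ≈ 8.64×10⁻¹⁵ J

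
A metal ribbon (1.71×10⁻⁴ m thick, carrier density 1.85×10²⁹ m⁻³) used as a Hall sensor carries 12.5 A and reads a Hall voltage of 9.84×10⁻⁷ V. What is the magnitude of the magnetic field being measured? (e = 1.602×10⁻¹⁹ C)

B ≈ 0.399 T

From V_H = IB/(n e t), B = V_H n e t / I.
B = (9.84×10⁻⁷)(1.85×10²⁹)(1.602×10⁻¹⁹)(1.71×10⁻⁴)/12.5 ≈ 0.399 T.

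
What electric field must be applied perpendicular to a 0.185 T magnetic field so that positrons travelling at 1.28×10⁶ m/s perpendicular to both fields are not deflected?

E = 2.37×10⁵ V/m

For straight-line motion qE = qvB, so E = vB.
E = 1.28×10⁶ × 0.185 = 2.37×10⁵ V/m.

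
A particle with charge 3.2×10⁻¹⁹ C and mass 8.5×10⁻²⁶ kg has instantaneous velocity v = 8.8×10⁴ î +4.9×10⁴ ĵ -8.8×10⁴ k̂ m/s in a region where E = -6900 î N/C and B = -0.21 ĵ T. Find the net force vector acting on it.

F ≈ (-8.12×10⁻¹⁵, 0, -5.91×10⁻¹⁵) N

v×B = (-1.85×10⁴, 0, -1.85×10⁴) N/C.
E + v×B = (-2.54×10⁴, 0, -1.85×10⁴) N/C.
F = q(E + v×B) = (3.2×10⁻¹⁹ C)·(-2.54×10⁴, 0, -1.85×10⁴) = (-8.12×10⁻¹⁵, 0, -5.91×10⁻¹⁵) N.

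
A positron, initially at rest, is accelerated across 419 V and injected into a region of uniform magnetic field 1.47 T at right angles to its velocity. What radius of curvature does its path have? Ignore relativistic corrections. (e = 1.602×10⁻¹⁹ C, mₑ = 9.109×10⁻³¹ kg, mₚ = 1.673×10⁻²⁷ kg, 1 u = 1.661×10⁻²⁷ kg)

r ≈ 4.70×10⁻⁵ m

Acceleration: |q|V = ½mv² ⇒ v = √(2|q|V/m) = √(2·1.602×10⁻¹⁹·419/9.109×10⁻³¹) ≈ 1.214×10⁷ m/s.
In the field: r = mv/(|q|B) = (9.109×10⁻³¹)(1.214×10⁷)/((1.602×10⁻¹⁹)(1.47)) ≈ 4.70×10⁻⁵ m.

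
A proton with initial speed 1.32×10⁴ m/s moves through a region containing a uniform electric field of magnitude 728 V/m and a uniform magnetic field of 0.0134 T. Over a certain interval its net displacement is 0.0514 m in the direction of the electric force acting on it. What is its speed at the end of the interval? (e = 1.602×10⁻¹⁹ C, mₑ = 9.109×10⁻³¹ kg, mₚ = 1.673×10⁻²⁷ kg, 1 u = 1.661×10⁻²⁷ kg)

v_f ≈ 8.57×10⁴ m/s

B does no work; ΔKE = |q|E d.
½mv_f² = ½mv₀² + |q|Ed = ½(1.673×10⁻²⁷)(1.32×10⁴)² + (1.602×10⁻¹⁹)(728)(0.0514) ≈ 1.458×10⁻¹⁹ J + 5.995×10⁻¹⁸ J ≈ 6.140×10⁻¹⁸ J.
v_f = √(2·6.140×10⁻¹⁸/1.673×10⁻²⁷) ≈ 8.57×10⁴ m/s.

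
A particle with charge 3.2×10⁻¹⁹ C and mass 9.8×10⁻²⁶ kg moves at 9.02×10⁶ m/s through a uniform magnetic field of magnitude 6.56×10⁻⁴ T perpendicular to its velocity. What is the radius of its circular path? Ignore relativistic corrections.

r ≈ 4210 m

The magnetic force provides the centripetal force: |q|vB = mv²/r.
r = mv/(|q|B) = (9.8×10⁻²⁶)(9.02×10⁶)/((3.2×10⁻¹⁹)(6.56×10⁻⁴)) ≈ 4210 m.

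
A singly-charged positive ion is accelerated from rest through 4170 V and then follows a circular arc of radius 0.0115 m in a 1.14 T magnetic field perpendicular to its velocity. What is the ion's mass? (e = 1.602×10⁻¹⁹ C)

Combine |q|V = ½mv² and r = mv/(|q|B): eliminate v to get m = qB²r²/(2V).
m = (1.602×10⁻¹⁹)(1.14)²(0.0115)²/(2·4170) ≈ 3.30×10⁻²⁷ kg.

m ≈ 3.30×10⁻²⁷ kg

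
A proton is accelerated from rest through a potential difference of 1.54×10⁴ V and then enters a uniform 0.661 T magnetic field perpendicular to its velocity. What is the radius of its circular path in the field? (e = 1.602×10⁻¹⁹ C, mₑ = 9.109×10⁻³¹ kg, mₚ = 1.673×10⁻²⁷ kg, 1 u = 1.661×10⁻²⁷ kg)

r ≈ 0.0271 m

Acceleration: |q|V = ½mv² ⇒ v = √(2|q|V/m) = √(2·1.602×10⁻¹⁹·1.54×10⁴/1.673×10⁻²⁷) ≈ 1.717×10⁶ m/s.
In the field: r = mv/(|q|B) = (1.673×10⁻²⁷)(1.717×10⁶)/((1.602×10⁻¹⁹)(0.661)) ≈ 0.0271 m.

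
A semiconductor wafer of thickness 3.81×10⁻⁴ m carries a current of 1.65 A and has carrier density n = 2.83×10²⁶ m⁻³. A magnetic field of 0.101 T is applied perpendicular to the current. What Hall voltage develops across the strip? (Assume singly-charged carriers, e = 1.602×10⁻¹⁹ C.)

V_H ≈ 9.65×10⁻⁶ V

V_H = IB/(n e t).
V_H = (1.65)(0.101)/((2.83×10²⁶)(1.602×10⁻¹⁹)(3.81×10⁻⁴)) ≈ 9.65×10⁻⁶ V.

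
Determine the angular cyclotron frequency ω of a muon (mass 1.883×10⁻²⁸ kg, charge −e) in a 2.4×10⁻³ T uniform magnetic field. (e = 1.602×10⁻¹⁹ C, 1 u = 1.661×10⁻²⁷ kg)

ω = |q|B/m.
ω = (1.602×10⁻¹⁹)(2.4×10⁻³)/1.883×10⁻²⁸ ≈ 2.0×10⁶ rad/s.

ω ≈ 2.0×10⁶ rad/s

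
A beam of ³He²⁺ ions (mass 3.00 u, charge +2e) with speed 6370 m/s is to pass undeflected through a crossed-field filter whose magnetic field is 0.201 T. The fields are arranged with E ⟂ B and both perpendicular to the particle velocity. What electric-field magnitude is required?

E = 1280 V/m

For straight-line motion qE = qvB, so E = vB.
E = 6370 × 0.201 = 1280 V/m.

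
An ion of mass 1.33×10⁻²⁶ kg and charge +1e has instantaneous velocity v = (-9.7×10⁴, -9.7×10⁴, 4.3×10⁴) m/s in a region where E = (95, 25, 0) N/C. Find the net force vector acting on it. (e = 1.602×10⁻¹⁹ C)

Only an electric field acts, so F = qE = (1.602×10⁻¹⁹ C)·(95.0, 25.0, 0) = (1.52×10⁻¹⁷, 4.00×10⁻¹⁸, 0) N.

F ≈ (1.52×10⁻¹⁷, 4.00×10⁻¹⁸, 0) N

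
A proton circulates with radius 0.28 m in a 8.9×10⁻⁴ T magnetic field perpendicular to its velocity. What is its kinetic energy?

KE ≈ 4.8×10⁻¹⁹ J

v = |q|Br/m, then KE = ½mv² = (qBr)²/(2m).
v = (1.602×10⁻¹⁹)(8.9×10⁻⁴)(0.28)/1.673×10⁻²⁷ ≈ 2.386×10⁴ m/s.
KE = ½(1.673×10⁻²⁷)(2.386×10⁴)² ≈ 4.8×10⁻¹⁹ J.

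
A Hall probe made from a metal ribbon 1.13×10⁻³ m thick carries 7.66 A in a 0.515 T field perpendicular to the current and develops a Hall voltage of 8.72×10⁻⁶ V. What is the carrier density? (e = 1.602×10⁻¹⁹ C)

n ≈ 2.50×10²⁷ m⁻³

From V_H = IB/(n e t), n = IB/(V_H e t).
n = (7.66)(0.515)/((8.72×10⁻⁶)(1.602×10⁻¹⁹)(1.13×10⁻³)) ≈ 2.50×10²⁷ m⁻³.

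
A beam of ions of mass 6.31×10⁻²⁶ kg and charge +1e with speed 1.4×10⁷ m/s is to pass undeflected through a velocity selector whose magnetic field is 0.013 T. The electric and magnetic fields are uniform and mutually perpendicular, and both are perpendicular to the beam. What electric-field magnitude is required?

E = 1.8×10⁵ V/m

For straight-line motion qE = qvB, so E = vB.
E = 1.4×10⁷ × 0.013 = 1.8×10⁵ V/m.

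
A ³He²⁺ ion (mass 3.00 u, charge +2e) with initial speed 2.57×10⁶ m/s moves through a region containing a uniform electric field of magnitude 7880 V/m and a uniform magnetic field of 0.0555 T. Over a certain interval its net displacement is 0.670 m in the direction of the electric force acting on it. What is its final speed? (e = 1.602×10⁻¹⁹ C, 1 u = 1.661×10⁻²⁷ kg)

B does no work; ΔKE = |q|E d.
½mv_f² = ½mv₀² + |q|Ed = ½(4.983×10⁻²⁷)(2.57×10⁶)² + (3.204×10⁻¹⁹)(7880)(0.670) ≈ 1.646×10⁻¹⁴ J + 1.692×10⁻¹⁵ J ≈ 1.815×10⁻¹⁴ J.
v_f = √(2·1.815×10⁻¹⁴/4.983×10⁻²⁷) ≈ 2.70×10⁶ m/s.

v_f ≈ 2.70×10⁶ m/s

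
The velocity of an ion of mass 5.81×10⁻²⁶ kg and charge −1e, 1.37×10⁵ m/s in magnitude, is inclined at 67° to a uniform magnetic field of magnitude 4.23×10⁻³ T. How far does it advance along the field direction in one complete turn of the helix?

p ≈ 28.8 m

v∥ = v cosθ = 1.37×10⁵·cos67° ≈ 5.353×10⁴ m/s.
T = 2πm/(|q|B) = 2π(5.81×10⁻²⁶)/((1.602×10⁻¹⁹)(4.23×10⁻³)) ≈ 5.387×10⁻⁴ s.
pitch = v∥ T = (5.353×10⁴)(5.387×10⁻⁴) ≈ 28.8 m.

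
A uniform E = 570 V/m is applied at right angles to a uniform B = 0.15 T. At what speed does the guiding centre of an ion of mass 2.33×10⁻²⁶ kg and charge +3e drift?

v_d ≈ 3800 m/s

The E×B drift speed is v_d = E/B.
v_d = 570/0.15 = 3800 m/s.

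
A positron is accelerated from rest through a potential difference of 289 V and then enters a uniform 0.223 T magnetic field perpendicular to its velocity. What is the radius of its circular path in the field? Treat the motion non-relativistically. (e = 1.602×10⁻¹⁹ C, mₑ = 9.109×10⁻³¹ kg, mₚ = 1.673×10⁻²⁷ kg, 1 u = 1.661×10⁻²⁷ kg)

r ≈ 2.57×10⁻⁴ m

Acceleration: |q|V = ½mv² ⇒ v = √(2|q|V/m) = √(2·1.602×10⁻¹⁹·289/9.109×10⁻³¹) ≈ 1.008×10⁷ m/s.
In the field: r = mv/(|q|B) = (9.109×10⁻³¹)(1.008×10⁷)/((1.602×10⁻¹⁹)(0.223)) ≈ 2.57×10⁻⁴ m.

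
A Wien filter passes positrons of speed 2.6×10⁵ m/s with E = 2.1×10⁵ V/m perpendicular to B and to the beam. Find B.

Balance of forces in the selector: qE = qvB ⇒ B = E/v.
B = 2.1×10⁵/2.6×10⁵ = 0.81 T.

B = 0.81 T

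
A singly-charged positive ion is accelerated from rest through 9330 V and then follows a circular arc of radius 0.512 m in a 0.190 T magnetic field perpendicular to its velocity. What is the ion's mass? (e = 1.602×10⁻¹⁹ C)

Combine |q|V = ½mv² and r = mv/(|q|B): eliminate v to get m = qB²r²/(2V).
m = (1.602×10⁻¹⁹)(0.190)²(0.512)²/(2·9330) ≈ 8.12×10⁻²⁶ kg.

m ≈ 8.12×10⁻²⁶ kg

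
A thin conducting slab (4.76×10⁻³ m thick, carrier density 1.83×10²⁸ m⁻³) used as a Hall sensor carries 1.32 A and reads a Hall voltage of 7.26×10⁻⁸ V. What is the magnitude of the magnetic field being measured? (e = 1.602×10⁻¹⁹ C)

From V_H = IB/(n e t), B = V_H n e t / I.
B = (7.26×10⁻⁸)(1.83×10²⁸)(1.602×10⁻¹⁹)(4.76×10⁻³)/1.32 ≈ 0.768 T.

B ≈ 0.768 T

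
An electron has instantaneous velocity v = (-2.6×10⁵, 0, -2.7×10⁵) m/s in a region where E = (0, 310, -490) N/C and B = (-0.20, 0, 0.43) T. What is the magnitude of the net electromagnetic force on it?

|F| ≈ 2.66×10⁻¹⁴ N

v×B = (0, 1.66×10⁵, 0) N/C.
E + v×B = (0, 1.66×10⁵, -490) N/C.
F = q(E + v×B) = (−1.602×10⁻¹⁹ C)·(0, 1.66×10⁵, -490) = (0, -2.66×10⁻¹⁴, 7.85×10⁻¹⁷) N.
|F| = 2.66×10⁻¹⁴ N.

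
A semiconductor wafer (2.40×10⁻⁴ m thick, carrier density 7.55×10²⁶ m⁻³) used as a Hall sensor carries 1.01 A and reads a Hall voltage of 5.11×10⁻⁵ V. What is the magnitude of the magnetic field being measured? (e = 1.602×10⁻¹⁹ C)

B ≈ 1.47 T

From V_H = IB/(n e t), B = V_H n e t / I.
B = (5.11×10⁻⁵)(7.55×10²⁶)(1.602×10⁻¹⁹)(2.40×10⁻⁴)/1.01 ≈ 1.47 T.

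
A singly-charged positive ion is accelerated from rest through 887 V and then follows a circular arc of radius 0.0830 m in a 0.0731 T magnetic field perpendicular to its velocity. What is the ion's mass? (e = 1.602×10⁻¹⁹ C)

Combine |q|V = ½mv² and r = mv/(|q|B): eliminate v to get m = qB²r²/(2V).
m = (1.602×10⁻¹⁹)(0.0731)²(0.0830)²/(2·887) ≈ 3.32×10⁻²⁷ kg.

m ≈ 3.32×10⁻²⁷ kg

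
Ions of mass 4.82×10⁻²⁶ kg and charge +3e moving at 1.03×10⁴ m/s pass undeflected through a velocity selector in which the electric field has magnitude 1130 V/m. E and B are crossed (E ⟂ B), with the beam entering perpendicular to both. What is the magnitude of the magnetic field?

Balance of forces in the selector: qE = qvB ⇒ B = E/v.
B = 1130/1.03×10⁴ = 0.110 T.

B = 0.110 T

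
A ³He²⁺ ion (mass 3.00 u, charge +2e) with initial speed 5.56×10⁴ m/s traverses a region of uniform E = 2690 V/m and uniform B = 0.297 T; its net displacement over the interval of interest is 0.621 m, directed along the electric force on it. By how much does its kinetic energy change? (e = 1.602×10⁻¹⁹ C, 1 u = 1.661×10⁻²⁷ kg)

ΔKE ≈ 5.35×10⁻¹⁶ J

The magnetic force is always ⟂ v and does no work; only the electric force changes KE.
ΔKE = F_E · d = |q|E d = (3.204×10⁻¹⁹)(2690)(0.621) ≈ 5.35×10⁻¹⁶ J.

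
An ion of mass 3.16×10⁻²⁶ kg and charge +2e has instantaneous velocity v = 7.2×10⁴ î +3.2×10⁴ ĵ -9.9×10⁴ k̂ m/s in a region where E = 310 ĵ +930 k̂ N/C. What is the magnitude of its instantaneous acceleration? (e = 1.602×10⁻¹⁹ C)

|a| ≈ 9.94×10⁹ m/s²

Only an electric field acts, so F = qE = (3.204×10⁻¹⁹ C)·(0, 310, 930) = (0, 9.93×10⁻¹⁷, 2.98×10⁻¹⁶) N.
|a| = |F|/m = 3.141×10⁻¹⁶/3.16×10⁻²⁶ ≈ 9.94×10⁹ m/s².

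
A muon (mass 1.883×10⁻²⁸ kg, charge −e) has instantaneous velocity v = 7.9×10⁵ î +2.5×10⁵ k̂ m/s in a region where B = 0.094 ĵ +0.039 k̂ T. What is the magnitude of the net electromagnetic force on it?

v×B = (-2.35×10⁴, -3.08×10⁴, 7.43×10⁴) N/C.
F = q v×B = (−1.602×10⁻¹⁹ C)·(-2.35×10⁴, -3.08×10⁴, 7.43×10⁴) = (3.76×10⁻¹⁵, 4.94×10⁻¹⁵, -1.19×10⁻¹⁴) N.
|F| = 1.34×10⁻¹⁴ N.

|F| ≈ 1.34×10⁻¹⁴ N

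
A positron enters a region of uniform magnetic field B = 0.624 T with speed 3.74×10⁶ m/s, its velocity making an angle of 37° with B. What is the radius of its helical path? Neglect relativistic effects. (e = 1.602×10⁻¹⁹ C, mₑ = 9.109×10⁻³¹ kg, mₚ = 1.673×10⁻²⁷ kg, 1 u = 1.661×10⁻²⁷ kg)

v⊥ = v sinθ = 3.74×10⁶·sin37° ≈ 2.251×10⁶ m/s.
r = m v⊥/(|q|B) = (9.109×10⁻³¹)(2.251×10⁶)/((1.602×10⁻¹⁹)(0.624)) ≈ 2.05×10⁻⁵ m.

r ≈ 2.05×10⁻⁵ m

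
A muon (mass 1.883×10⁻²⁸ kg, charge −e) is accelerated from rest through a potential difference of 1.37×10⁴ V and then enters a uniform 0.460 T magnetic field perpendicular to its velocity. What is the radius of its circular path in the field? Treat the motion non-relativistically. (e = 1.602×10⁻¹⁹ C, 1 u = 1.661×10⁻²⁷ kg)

r ≈ 0.0123 m

Acceleration: |q|V = ½mv² ⇒ v = √(2|q|V/m) = √(2·1.602×10⁻¹⁹·1.37×10⁴/1.883×10⁻²⁸) ≈ 4.828×10⁶ m/s.
In the field: r = mv/(|q|B) = (1.883×10⁻²⁸)(4.828×10⁶)/((1.602×10⁻¹⁹)(0.460)) ≈ 0.0123 m.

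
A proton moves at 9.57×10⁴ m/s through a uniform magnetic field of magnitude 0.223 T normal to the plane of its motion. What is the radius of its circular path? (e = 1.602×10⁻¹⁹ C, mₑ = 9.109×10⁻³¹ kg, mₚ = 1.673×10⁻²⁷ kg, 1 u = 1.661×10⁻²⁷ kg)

The magnetic force provides the centripetal force: |q|vB = mv²/r.
r = mv/(|q|B) = (1.673×10⁻²⁷)(9.57×10⁴)/((1.602×10⁻¹⁹)(0.223)) ≈ 4.48×10⁻³ m.

r ≈ 4.48×10⁻³ m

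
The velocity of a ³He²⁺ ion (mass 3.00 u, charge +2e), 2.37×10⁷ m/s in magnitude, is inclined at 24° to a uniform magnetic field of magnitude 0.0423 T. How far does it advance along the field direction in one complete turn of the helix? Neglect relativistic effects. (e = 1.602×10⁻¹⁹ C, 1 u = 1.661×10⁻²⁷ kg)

p ≈ 50.0 m

v∥ = v cosθ = 2.37×10⁷·cos24° ≈ 2.165×10⁷ m/s.
T = 2πm/(|q|B) = 2π(4.983×10⁻²⁷)/((3.204×10⁻¹⁹)(0.0423)) ≈ 2.310×10⁻⁶ s.
pitch = v∥ T = (2.165×10⁷)(2.310×10⁻⁶) ≈ 50.0 m.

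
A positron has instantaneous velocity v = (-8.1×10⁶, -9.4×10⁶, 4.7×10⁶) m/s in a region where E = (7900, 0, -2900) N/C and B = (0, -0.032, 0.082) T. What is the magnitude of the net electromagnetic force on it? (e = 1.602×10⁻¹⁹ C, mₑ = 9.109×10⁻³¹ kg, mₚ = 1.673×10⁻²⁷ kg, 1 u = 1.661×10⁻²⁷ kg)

v×B = (-6.20×10⁵, 6.64×10⁵, 2.59×10⁵) N/C.
E + v×B = (-6.12×10⁵, 6.64×10⁵, 2.56×10⁵) N/C.
F = q(E + v×B) = (1.602×10⁻¹⁹ C)·(-6.12×10⁵, 6.64×10⁵, 2.56×10⁵) = (-9.81×10⁻¹⁴, 1.06×10⁻¹³, 4.11×10⁻¹⁴) N.
|F| = 1.50×10⁻¹³ N.

|F| ≈ 1.50×10⁻¹³ N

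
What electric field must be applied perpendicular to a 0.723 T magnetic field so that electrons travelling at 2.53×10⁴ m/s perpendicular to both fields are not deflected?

E = 1.83×10⁴ V/m

For straight-line motion qE = qvB, so E = vB.
E = 2.53×10⁴ × 0.723 = 1.83×10⁴ V/m.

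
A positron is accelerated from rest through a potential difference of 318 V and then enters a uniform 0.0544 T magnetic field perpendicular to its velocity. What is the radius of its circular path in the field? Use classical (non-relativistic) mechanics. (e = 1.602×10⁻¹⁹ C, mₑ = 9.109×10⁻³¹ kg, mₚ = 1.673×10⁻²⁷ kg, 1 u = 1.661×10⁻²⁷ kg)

Acceleration: |q|V = ½mv² ⇒ v = √(2|q|V/m) = √(2·1.602×10⁻¹⁹·318/9.109×10⁻³¹) ≈ 1.058×10⁷ m/s.
In the field: r = mv/(|q|B) = (9.109×10⁻³¹)(1.058×10⁷)/((1.602×10⁻¹⁹)(0.0544)) ≈ 1.11×10⁻³ m.

r ≈ 1.11×10⁻³ m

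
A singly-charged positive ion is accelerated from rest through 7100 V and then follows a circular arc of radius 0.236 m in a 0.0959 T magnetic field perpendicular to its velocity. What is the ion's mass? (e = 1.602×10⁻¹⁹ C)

Combine |q|V = ½mv² and r = mv/(|q|B): eliminate v to get m = qB²r²/(2V).
m = (1.602×10⁻¹⁹)(0.0959)²(0.236)²/(2·7100) ≈ 5.78×10⁻²⁷ kg.

m ≈ 5.78×10⁻²⁷ kg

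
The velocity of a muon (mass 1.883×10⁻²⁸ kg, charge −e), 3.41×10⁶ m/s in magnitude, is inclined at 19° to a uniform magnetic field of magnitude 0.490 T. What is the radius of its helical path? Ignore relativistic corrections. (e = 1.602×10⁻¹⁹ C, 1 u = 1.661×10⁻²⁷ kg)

r ≈ 2.66×10⁻³ m

v⊥ = v sinθ = 3.41×10⁶·sin19° ≈ 1.110×10⁶ m/s.
r = m v⊥/(|q|B) = (1.883×10⁻²⁸)(1.110×10⁶)/((1.602×10⁻¹⁹)(0.490)) ≈ 2.66×10⁻³ m.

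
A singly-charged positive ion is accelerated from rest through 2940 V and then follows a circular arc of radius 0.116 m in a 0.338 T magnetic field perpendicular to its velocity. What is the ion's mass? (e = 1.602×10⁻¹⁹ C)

Combine |q|V = ½mv² and r = mv/(|q|B): eliminate v to get m = qB²r²/(2V).
m = (1.602×10⁻¹⁹)(0.338)²(0.116)²/(2·2940) ≈ 4.19×10⁻²⁶ kg.

m ≈ 4.19×10⁻²⁶ kg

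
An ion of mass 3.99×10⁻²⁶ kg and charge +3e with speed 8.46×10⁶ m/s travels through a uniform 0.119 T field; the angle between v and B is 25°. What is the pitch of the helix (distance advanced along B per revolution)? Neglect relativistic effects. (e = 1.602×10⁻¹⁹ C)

p ≈ 33.6 m

v∥ = v cosθ = 8.46×10⁶·cos25° ≈ 7.667×10⁶ m/s.
T = 2πm/(|q|B) = 2π(3.99×10⁻²⁶)/((4.806×10⁻¹⁹)(0.119)) ≈ 4.384×10⁻⁶ s.
pitch = v∥ T = (7.667×10⁶)(4.384×10⁻⁶) ≈ 33.6 m.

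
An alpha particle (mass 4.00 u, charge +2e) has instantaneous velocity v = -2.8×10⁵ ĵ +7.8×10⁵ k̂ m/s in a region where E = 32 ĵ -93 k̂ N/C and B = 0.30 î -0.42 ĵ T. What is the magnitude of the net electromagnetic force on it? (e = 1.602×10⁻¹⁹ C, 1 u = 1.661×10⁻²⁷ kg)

|F| ≈ 1.32×10⁻¹³ N

v×B = (3.28×10⁵, 2.34×10⁵, 8.40×10⁴) N/C.
E + v×B = (3.28×10⁵, 2.34×10⁵, 8.39×10⁴) N/C.
F = q(E + v×B) = (3.204×10⁻¹⁹ C)·(3.28×10⁵, 2.34×10⁵, 8.39×10⁴) = (1.05×10⁻¹³, 7.50×10⁻¹⁴, 2.69×10⁻¹⁴) N.
|F| = 1.32×10⁻¹³ N.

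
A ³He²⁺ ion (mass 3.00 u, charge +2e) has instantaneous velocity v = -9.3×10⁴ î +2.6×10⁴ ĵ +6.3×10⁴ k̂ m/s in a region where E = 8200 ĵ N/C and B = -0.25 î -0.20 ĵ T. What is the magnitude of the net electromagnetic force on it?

v×B = (1.26×10⁴, -1.58×10⁴, 2.51×10⁴) N/C.
E + v×B = (1.26×10⁴, -7550, 2.51×10⁴) N/C.
F = q(E + v×B) = (3.204×10⁻¹⁹ C)·(1.26×10⁴, -7550, 2.51×10⁴) = (4.04×10⁻¹⁵, -2.42×10⁻¹⁵, 8.04×10⁻¹⁵) N.
|F| = 9.32×10⁻¹⁵ N.

|F| ≈ 9.32×10⁻¹⁵ N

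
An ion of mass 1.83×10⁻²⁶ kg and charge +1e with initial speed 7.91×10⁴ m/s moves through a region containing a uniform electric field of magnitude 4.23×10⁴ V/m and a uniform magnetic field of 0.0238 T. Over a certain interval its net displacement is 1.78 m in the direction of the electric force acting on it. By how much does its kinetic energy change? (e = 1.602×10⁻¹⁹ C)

The magnetic force is always ⟂ v and does no work; only the electric force changes KE.
ΔKE = F_E · d = |q|E d = (1.602×10⁻¹⁹)(4.23×10⁴)(1.78) ≈ 1.21×10⁻¹⁴ J.

ΔKE ≈ 1.21×10⁻¹⁴ J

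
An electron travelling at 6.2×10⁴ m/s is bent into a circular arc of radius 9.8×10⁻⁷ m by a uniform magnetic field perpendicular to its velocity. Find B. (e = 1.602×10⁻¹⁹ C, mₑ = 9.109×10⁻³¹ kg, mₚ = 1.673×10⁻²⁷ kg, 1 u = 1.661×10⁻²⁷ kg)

From |q|vB = mv²/r, B = mv/(|q|r).
B = (9.109×10⁻³¹)(6.2×10⁴)/((1.602×10⁻¹⁹)(9.8×10⁻⁷)) ≈ 0.36 T.

B ≈ 0.36 T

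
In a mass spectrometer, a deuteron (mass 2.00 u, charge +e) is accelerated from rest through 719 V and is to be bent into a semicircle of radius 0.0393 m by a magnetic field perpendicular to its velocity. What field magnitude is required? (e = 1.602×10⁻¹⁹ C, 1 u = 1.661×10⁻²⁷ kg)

v = √(2|q|V/m) = √(2·1.602×10⁻¹⁹·719/3.322×10⁻²⁷) ≈ 2.633×10⁵ m/s.
B = mv/(|q|r) = (3.322×10⁻²⁷)(2.633×10⁵)/((1.602×10⁻¹⁹)(0.0393)) ≈ 0.139 T.

B ≈ 0.139 T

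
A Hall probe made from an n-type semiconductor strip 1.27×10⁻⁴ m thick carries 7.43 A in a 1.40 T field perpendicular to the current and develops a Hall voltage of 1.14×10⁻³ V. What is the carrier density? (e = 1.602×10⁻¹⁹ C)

n ≈ 4.48×10²⁶ m⁻³

From V_H = IB/(n e t), n = IB/(V_H e t).
n = (7.43)(1.40)/((1.14×10⁻³)(1.602×10⁻¹⁹)(1.27×10⁻⁴)) ≈ 4.48×10²⁶ m⁻³.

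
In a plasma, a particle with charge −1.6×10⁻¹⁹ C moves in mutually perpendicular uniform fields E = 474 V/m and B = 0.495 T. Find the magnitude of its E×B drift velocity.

In crossed fields the guiding centre drifts at v_d = |E×B|/B² = E/B, independent of charge and mass.
v_d = 474/0.495 = 958 m/s.

v_d ≈ 958 m/s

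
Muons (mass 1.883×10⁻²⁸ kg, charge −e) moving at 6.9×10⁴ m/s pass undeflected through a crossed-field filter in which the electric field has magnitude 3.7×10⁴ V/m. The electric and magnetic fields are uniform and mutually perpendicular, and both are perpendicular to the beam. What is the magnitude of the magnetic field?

Balance of forces in the selector: qE = qvB ⇒ B = E/v.
B = 3.7×10⁴/6.9×10⁴ = 0.54 T.

B = 0.54 T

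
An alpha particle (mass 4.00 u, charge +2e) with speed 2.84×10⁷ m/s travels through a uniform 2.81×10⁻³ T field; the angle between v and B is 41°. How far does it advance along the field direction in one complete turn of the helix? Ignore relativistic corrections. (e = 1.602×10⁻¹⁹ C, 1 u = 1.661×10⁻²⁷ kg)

v∥ = v cosθ = 2.84×10⁷·cos41° ≈ 2.143×10⁷ m/s.
T = 2πm/(|q|B) = 2π(6.644×10⁻²⁷)/((3.204×10⁻¹⁹)(2.81×10⁻³)) ≈ 4.637×10⁻⁵ s.
pitch = v∥ T = (2.143×10⁷)(4.637×10⁻⁵) ≈ 994 m.

p ≈ 994 m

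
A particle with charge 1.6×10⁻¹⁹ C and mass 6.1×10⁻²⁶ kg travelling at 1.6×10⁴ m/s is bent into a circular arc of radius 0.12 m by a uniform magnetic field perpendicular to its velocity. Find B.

B ≈ 0.051 T

From |q|vB = mv²/r, B = mv/(|q|r).
B = (6.1×10⁻²⁶)(1.6×10⁴)/((1.6×10⁻¹⁹)(0.12)) ≈ 0.051 T.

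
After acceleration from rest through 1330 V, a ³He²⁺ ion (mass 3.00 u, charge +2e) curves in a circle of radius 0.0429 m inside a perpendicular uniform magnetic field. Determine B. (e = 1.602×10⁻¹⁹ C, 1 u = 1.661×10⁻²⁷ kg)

B ≈ 0.150 T

v = √(2|q|V/m) = √(2·3.204×10⁻¹⁹·1330/4.983×10⁻²⁷) ≈ 4.136×10⁵ m/s.
B = mv/(|q|r) = (4.983×10⁻²⁷)(4.136×10⁵)/((3.204×10⁻¹⁹)(0.0429)) ≈ 0.150 T.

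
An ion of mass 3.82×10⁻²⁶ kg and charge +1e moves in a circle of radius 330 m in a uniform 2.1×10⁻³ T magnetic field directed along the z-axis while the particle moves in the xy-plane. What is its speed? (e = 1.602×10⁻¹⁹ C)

v ≈ 2.9×10⁶ m/s

From |q|vB = mv²/r, v = |q|Br/m.
v = (1.602×10⁻¹⁹)(2.1×10⁻³)(330)/3.82×10⁻²⁶ ≈ 2.9×10⁶ m/s.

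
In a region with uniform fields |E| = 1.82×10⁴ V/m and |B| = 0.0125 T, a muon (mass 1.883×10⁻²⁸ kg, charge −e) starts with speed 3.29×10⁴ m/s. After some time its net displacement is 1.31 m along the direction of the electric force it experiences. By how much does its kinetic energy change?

ΔKE ≈ 3.82×10⁻¹⁵ J

The magnetic force is always ⟂ v and does no work; only the electric force changes KE.
ΔKE = F_E · d = |q|E d = (1.602×10⁻¹⁹)(1.82×10⁴)(1.31) ≈ 3.82×10⁻¹⁵ J.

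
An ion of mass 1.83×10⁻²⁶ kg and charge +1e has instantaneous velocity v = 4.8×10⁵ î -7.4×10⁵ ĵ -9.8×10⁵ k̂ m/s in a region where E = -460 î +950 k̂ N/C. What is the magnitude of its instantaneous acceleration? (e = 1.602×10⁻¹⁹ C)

|a| ≈ 9.24×10⁹ m/s²

Only an electric field acts, so F = qE = (1.602×10⁻¹⁹ C)·(-460, 0, 950) = (-7.37×10⁻¹⁷, 0, 1.52×10⁻¹⁶) N.
|a| = |F|/m = 1.691×10⁻¹⁶/1.83×10⁻²⁶ ≈ 9.24×10⁹ m/s².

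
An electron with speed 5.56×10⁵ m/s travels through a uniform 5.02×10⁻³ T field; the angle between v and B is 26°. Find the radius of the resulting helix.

v⊥ = v sinθ = 5.56×10⁵·sin26° ≈ 2.437×10⁵ m/s.
r = m v⊥/(|q|B) = (9.109×10⁻³¹)(2.437×10⁵)/((1.602×10⁻¹⁹)(5.02×10⁻³)) ≈ 2.76×10⁻⁴ m.

r ≈ 2.76×10⁻⁴ m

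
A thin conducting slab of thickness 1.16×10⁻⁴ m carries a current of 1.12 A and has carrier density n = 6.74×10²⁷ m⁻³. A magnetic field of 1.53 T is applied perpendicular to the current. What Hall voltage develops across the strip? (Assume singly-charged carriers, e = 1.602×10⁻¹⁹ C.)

V_H = IB/(n e t).
V_H = (1.12)(1.53)/((6.74×10²⁷)(1.602×10⁻¹⁹)(1.16×10⁻⁴)) ≈ 1.37×10⁻⁵ V.

V_H ≈ 1.37×10⁻⁵ V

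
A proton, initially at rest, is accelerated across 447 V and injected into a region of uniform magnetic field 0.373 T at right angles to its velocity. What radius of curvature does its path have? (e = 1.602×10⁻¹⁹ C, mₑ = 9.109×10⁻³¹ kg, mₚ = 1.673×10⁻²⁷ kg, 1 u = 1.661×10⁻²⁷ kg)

r ≈ 8.19×10⁻³ m

Acceleration: |q|V = ½mv² ⇒ v = √(2|q|V/m) = √(2·1.602×10⁻¹⁹·447/1.673×10⁻²⁷) ≈ 2.926×10⁵ m/s.
In the field: r = mv/(|q|B) = (1.673×10⁻²⁷)(2.926×10⁵)/((1.602×10⁻¹⁹)(0.373)) ≈ 8.19×10⁻³ m.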